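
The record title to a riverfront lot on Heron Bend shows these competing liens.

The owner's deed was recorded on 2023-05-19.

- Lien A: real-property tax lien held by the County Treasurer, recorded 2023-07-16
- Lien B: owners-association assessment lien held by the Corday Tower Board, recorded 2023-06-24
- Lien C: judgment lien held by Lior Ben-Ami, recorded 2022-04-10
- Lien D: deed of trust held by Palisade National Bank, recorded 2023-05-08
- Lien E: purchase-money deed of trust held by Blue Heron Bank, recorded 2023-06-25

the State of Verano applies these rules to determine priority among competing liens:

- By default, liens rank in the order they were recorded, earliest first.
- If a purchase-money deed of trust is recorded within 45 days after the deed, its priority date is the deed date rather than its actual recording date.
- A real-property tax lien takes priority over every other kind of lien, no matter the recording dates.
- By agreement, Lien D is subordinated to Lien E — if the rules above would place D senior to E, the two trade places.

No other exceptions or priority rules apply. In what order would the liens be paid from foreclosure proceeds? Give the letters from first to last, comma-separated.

A, C, E, D, B

Effective dates after the stated exceptions: E's effective date is the deed date, 2023-05-19.
As a real-property tax lien, A is senior to every other lien.
Among the remaining liens, by effective date: C (2022-04-10), D (2023-05-08), E (2023-05-19), B (2023-06-24).
D would otherwise be senior to E, so under the subordination agreement D and E exchange positions.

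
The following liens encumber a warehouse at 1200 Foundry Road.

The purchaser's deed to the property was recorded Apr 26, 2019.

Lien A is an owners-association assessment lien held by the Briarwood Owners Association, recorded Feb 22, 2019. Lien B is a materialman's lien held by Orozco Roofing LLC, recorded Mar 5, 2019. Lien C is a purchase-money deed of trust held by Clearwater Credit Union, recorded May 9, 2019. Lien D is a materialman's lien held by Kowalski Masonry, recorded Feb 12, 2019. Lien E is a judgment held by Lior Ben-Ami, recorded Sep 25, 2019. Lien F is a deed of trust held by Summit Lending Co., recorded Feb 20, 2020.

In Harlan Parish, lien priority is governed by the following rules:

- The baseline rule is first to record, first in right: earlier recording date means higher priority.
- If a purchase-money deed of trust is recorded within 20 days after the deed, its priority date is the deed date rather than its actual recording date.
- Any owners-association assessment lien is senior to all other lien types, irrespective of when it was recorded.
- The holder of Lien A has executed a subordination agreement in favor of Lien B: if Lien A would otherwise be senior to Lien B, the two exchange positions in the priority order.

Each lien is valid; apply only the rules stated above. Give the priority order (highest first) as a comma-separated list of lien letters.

B, D, A, C, E, F

Effective dates after the stated exceptions: C was recorded within the 20-day window, so its effective date is the deed date Apr 26, 2019.
A, as an owners-association assessment lien, has superpriority and ranks first.
Among the remaining liens, by effective date: D (Feb 12, 2019), B (Mar 5, 2019), C (Apr 26, 2019), E (Sep 25, 2019), F (Feb 20, 2020).
A is senior to B before the subordination, so the two trade places.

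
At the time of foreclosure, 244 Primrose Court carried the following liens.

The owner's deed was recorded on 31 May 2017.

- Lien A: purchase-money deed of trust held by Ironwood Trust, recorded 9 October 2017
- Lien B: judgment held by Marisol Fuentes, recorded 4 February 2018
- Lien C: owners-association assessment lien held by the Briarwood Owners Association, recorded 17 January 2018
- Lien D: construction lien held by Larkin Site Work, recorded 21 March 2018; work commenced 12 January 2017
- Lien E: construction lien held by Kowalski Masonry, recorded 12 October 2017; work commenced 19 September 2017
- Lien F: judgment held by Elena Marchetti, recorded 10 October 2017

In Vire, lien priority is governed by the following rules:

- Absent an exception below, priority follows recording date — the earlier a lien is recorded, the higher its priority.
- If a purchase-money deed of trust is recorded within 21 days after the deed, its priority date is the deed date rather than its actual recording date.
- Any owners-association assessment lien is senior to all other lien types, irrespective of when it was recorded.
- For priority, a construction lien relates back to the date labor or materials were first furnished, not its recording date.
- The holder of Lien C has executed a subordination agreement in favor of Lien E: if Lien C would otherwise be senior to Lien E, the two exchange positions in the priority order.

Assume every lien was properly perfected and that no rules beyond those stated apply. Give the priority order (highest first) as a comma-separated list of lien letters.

Adjusting effective dates: A was recorded 131 days after the deed, outside the 21-day window, so it keeps its recording date; D relates back to 12 January 2017 (work commenced); E's effective date is 19 September 2017, when work began.
C is an owners-association assessment lien, so it outranks all other liens regardless of date.
The other liens, earliest effective date first: D (12 January 2017), E (19 September 2017), A (9 October 2017), F (10 October 2017), B (4 February 2018).
C would otherwise be senior to E, so under the subordination agreement C and E exchange positions.

E, D, C, A, F, B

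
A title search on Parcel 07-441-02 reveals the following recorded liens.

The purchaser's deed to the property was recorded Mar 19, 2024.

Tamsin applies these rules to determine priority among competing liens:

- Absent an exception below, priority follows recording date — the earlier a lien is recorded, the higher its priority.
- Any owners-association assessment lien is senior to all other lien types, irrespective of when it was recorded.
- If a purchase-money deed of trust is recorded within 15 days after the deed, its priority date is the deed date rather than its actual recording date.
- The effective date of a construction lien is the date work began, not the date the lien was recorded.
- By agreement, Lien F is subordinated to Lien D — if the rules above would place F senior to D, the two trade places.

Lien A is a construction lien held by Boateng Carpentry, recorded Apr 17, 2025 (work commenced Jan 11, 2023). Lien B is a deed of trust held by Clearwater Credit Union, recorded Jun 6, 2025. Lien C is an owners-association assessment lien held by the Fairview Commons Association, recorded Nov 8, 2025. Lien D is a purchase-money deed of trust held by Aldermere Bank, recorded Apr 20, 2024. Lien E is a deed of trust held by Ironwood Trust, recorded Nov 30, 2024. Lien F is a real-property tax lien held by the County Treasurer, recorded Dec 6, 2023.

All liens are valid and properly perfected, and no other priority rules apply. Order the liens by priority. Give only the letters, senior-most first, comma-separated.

C, A, D, F, E, B

Effective dates after the stated exceptions: A relates back to Jan 11, 2023 (work commenced); D was recorded 32 days after the deed — beyond 15 days — so no relation-back applies.
C is an owners-association assessment lien, so it outranks all other liens regardless of date.
Ordering the rest by effective date: A (Jan 11, 2023), F (Dec 6, 2023), D (Apr 20, 2024), E (Nov 30, 2024), B (Jun 6, 2025).
F would otherwise be senior to D, so under the subordination agreement F and D exchange positions.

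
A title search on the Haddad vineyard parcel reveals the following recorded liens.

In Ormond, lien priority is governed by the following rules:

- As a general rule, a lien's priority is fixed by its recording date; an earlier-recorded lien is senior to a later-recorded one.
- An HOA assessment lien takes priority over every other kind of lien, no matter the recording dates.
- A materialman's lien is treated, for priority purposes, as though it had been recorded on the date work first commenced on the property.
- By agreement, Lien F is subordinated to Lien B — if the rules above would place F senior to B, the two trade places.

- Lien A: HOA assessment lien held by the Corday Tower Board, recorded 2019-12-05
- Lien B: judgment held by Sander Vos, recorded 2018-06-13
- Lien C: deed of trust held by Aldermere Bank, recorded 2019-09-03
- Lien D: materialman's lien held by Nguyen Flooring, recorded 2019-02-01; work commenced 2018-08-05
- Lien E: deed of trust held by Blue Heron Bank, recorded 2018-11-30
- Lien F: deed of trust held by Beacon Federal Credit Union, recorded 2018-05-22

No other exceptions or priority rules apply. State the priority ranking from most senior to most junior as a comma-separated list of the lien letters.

A, B, F, D, E, C

Effective dates: D relates back to 2018-08-05 (work commenced).
A is an HOA assessment lien, so it outranks all other liens regardless of date.
Ordering the rest by effective date: F (2018-05-22), B (2018-06-13), D (2018-08-05), E (2018-11-30), C (2019-09-03).
The subordination applies — F was senior to B — so F and B swap.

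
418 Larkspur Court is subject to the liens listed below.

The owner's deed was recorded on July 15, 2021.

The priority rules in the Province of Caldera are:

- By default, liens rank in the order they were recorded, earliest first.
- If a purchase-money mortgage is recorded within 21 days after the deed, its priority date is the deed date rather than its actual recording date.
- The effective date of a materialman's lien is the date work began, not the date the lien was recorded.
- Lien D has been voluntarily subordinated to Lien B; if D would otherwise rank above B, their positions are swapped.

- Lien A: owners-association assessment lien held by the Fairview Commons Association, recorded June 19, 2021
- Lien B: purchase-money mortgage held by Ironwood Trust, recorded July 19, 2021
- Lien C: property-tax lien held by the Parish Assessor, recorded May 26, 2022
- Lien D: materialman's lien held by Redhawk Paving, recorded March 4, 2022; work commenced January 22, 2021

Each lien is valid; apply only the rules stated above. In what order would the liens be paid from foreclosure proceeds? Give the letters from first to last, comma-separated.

B, A, D, C

Effective dates: B relates back to the deed date July 15, 2021; D relates back to January 22, 2021 (work commenced).
By effective date: D (January 22, 2021), A (June 19, 2021), B (July 15, 2021), C (May 26, 2022).
D would otherwise be senior to B, so under the subordination agreement D and B exchange positions.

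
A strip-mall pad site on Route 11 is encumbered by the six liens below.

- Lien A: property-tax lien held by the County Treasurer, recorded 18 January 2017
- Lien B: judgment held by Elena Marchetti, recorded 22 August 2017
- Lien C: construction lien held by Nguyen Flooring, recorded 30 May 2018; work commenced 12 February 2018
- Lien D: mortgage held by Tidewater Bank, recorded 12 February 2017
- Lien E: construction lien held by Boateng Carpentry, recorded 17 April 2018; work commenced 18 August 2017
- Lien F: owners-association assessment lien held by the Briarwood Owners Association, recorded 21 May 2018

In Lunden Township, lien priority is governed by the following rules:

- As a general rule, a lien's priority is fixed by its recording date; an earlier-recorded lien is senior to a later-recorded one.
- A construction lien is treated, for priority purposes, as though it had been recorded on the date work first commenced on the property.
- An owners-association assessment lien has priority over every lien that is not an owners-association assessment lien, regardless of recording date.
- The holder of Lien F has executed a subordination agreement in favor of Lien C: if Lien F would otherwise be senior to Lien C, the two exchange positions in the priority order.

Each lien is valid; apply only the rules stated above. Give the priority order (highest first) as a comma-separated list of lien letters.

C, A, D, E, B, F

Adjusting effective dates: C is treated as recorded 12 February 2018, the work-commencement date; E relates back to 18 August 2017 (work commenced).
As an owners-association assessment lien, F is senior to every other lien.
Remaining liens by effective date: A (18 January 2017), D (12 February 2017), E (18 August 2017), B (22 August 2017), C (12 February 2018).
The subordination applies — F was senior to C — so F and C swap.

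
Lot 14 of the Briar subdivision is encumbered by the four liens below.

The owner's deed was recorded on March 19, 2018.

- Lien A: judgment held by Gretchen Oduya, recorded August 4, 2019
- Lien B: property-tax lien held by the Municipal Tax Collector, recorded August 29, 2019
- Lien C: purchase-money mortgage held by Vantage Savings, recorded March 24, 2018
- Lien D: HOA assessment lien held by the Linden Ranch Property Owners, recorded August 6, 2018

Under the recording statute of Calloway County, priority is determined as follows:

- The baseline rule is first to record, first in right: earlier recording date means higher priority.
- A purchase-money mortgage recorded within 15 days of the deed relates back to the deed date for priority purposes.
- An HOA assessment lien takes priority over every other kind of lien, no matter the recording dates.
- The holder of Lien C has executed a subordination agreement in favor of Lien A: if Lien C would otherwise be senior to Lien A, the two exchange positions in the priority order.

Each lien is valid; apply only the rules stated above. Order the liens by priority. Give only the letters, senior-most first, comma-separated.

First, effective dates: C was recorded within the 15-day window, so its effective date is the deed date March 19, 2018.
D is an HOA assessment lien, so it outranks all other liens regardless of date.
Ordering the rest by effective date: C (March 19, 2018), A (August 4, 2019), B (August 29, 2019).
C is senior to A before the subordination, so the two trade places.

D, A, C, B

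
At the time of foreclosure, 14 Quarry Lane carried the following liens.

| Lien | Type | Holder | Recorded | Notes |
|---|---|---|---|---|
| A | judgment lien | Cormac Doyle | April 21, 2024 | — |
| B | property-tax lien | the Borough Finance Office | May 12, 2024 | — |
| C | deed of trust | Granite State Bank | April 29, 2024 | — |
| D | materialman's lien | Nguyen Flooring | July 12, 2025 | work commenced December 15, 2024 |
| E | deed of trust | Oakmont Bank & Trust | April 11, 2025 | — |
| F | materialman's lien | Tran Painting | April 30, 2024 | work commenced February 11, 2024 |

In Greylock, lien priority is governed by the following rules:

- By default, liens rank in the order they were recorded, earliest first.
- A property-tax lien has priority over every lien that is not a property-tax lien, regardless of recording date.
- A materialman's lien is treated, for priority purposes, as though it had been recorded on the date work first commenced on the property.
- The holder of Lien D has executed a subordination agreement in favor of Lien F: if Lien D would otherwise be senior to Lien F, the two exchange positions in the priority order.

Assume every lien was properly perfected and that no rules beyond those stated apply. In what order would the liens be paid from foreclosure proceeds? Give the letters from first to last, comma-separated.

Effective dates after the stated exceptions: D's effective date is December 15, 2024, when work began; F is treated as recorded February 11, 2024, the work-commencement date.
As a property-tax lien, B is senior to every other lien.
Ordering the rest by effective date: F (February 11, 2024), A (April 21, 2024), C (April 29, 2024), D (December 15, 2024), E (April 11, 2025).
Since D is not senior to F, the subordination leaves the order unchanged.

B, F, A, C, D, E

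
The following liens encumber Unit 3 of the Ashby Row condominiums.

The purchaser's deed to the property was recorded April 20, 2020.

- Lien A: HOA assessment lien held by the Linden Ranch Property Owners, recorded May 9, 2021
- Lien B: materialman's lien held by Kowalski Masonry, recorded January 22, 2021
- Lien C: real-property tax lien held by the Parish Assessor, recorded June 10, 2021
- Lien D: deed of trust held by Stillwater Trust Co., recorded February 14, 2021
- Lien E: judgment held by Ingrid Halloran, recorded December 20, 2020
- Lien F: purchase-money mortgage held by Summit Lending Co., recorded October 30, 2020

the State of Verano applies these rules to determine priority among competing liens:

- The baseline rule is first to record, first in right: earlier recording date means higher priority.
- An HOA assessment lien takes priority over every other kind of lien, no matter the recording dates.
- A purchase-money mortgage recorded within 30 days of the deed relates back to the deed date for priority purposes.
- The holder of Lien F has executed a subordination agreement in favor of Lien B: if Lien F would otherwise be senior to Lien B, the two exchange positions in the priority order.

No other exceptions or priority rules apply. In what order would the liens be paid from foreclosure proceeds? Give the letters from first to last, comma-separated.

Effective dates: F was recorded 193 days after the deed, outside the 30-day window, so it keeps its recording date.
A, as an HOA assessment lien, has superpriority and ranks first.
Remaining liens by effective date: F (October 30, 2020), E (December 20, 2020), B (January 22, 2021), D (February 14, 2021), C (June 10, 2021).
F is senior to B before the subordination, so the two trade places.

A, B, E, F, D, C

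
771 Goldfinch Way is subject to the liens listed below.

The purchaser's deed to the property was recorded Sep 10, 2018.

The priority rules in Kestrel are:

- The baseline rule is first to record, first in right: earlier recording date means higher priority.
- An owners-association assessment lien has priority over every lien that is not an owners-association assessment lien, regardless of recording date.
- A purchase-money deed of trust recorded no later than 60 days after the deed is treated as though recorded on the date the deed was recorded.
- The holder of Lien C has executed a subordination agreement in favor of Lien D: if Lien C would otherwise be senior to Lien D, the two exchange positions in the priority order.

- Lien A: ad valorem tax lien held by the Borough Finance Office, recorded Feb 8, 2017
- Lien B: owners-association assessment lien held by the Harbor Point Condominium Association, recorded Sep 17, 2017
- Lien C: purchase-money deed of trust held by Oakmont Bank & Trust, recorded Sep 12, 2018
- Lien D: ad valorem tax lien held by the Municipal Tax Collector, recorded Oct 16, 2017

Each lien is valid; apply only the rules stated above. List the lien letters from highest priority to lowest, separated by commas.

Adjusting effective dates: C was recorded within the 60-day window, so its effective date is the deed date Sep 10, 2018.
As an owners-association assessment lien, B is senior to every other lien.
Ordering the rest by effective date: A (Feb 8, 2017), D (Oct 16, 2017), C (Sep 10, 2018).
Since C is not senior to D, the subordination leaves the order unchanged.

B, A, D, C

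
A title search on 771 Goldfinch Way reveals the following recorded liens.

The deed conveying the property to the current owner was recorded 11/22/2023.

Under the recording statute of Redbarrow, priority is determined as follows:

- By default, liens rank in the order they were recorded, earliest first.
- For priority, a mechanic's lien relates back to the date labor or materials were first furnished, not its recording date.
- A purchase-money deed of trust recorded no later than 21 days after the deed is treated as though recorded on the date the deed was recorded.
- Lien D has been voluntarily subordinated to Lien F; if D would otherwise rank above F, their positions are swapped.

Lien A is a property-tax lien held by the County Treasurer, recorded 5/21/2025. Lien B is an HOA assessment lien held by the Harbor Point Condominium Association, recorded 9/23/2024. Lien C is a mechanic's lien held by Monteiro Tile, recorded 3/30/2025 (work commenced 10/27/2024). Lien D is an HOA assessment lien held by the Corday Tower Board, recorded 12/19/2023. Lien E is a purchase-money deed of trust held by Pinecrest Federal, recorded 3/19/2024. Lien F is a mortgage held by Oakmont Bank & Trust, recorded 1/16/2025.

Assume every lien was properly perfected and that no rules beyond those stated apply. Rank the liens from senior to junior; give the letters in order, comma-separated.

F, E, B, C, D, A

Effective dates: C is treated as recorded 10/27/2024, the work-commencement date; E missed the 21-day window (118 days after the deed), so its recording date stands.
By effective date: D (12/19/2023), E (3/19/2024), B (9/23/2024), C (10/27/2024), F (1/16/2025), A (5/21/2025).
D is senior to F before the subordination, so the two trade places.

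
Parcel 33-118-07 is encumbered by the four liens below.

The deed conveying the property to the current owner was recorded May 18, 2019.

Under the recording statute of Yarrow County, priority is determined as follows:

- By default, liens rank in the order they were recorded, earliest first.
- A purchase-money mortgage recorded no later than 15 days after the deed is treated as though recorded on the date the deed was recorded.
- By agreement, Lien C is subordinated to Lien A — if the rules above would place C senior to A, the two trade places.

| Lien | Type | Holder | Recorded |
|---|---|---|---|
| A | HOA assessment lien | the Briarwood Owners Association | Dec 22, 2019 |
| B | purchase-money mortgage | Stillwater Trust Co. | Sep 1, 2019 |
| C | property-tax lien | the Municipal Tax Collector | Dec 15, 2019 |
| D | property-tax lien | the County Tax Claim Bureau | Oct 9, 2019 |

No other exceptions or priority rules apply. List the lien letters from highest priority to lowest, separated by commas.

Effective dates after the stated exceptions: B missed the 15-day window (106 days after the deed), so its recording date stands.
By effective date, earliest first: B (Sep 1, 2019), D (Oct 9, 2019), C (Dec 15, 2019), A (Dec 22, 2019).
Because C would otherwise rank above A, the subordination swaps them.

B, D, A, C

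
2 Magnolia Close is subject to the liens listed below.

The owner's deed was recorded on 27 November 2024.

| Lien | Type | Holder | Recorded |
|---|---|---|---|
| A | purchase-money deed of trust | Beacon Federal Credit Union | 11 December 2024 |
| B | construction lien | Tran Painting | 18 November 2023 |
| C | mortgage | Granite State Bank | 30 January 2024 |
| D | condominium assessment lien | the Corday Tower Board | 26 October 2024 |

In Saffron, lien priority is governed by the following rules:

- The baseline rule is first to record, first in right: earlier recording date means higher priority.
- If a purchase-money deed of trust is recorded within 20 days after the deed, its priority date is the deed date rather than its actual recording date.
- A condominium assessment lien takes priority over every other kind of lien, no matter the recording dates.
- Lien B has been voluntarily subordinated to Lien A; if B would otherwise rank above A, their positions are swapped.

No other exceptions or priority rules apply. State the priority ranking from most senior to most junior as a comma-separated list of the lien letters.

Effective dates after the stated exceptions: A was recorded within the 20-day window, so its effective date is the deed date 27 November 2024.
D, as a condominium assessment lien, has superpriority and ranks first.
Among the remaining liens, by effective date: B (18 November 2023), C (30 January 2024), A (27 November 2024).
The subordination applies — B was senior to A — so B and A swap.

D, A, C, B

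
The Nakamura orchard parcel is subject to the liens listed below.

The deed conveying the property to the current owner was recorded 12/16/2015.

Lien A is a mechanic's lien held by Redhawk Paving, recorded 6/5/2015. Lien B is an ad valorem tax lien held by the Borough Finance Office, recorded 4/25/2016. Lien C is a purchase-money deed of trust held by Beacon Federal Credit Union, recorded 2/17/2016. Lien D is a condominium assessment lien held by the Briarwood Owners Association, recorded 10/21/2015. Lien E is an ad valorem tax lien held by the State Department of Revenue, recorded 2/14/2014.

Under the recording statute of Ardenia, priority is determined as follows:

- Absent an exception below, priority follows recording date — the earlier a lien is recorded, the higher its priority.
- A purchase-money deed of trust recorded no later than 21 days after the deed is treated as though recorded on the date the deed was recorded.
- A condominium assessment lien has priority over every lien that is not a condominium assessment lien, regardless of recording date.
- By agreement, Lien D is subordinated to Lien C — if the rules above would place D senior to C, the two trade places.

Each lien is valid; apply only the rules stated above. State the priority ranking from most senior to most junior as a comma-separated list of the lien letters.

Effective dates after the stated exceptions: C missed the 21-day window (63 days after the deed), so its recording date stands.
D is a condominium assessment lien, so it outranks all other liens regardless of date.
The other liens, earliest effective date first: E (2/14/2014), A (6/5/2015), C (2/17/2016), B (4/25/2016).
D is senior to C before the subordination, so the two trade places.

C, E, A, D, B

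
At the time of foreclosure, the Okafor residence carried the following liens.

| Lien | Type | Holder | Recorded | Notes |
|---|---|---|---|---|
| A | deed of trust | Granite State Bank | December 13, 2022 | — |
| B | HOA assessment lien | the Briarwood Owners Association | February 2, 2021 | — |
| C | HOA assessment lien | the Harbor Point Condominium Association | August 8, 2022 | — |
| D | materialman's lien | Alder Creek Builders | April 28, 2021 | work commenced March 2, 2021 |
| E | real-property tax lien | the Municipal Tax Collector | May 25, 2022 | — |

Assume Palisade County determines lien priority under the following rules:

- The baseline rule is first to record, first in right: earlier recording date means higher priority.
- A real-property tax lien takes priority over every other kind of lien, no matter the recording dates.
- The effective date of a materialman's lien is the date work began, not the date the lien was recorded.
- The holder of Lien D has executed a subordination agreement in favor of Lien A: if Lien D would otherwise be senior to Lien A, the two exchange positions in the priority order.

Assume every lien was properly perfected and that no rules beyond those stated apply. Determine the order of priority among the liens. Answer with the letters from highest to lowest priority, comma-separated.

E, B, A, C, D

Adjusting effective dates: D is treated as recorded March 2, 2021, the work-commencement date.
E is a real-property tax lien, so it outranks all other liens regardless of date.
The other liens, earliest effective date first: B (February 2, 2021), D (March 2, 2021), C (August 8, 2022), A (December 13, 2022).
Because D would otherwise rank above A, the subordination swaps them.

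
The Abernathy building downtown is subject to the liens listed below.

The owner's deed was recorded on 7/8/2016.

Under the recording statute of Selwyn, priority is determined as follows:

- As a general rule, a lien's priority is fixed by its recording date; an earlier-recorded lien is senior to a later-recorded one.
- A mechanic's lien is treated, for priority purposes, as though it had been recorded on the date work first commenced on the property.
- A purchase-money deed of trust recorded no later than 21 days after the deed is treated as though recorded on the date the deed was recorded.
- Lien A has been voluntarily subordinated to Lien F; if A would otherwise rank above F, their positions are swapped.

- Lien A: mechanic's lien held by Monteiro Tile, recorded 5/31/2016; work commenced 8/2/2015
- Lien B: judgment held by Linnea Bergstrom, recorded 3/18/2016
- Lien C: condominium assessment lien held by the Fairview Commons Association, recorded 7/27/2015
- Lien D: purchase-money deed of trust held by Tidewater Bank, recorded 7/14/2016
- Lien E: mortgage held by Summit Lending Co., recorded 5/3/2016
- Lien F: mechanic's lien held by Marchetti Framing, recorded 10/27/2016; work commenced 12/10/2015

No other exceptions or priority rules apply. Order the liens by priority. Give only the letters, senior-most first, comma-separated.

First, effective dates: A relates back to 8/2/2015 (work commenced); D was recorded within the 21-day window, so its effective date is the deed date 7/8/2016; F's effective date is 12/10/2015, when work began.
Sorted by effective date: C (7/27/2015), A (8/2/2015), F (12/10/2015), B (3/18/2016), E (5/3/2016), D (7/8/2016).
A would otherwise be senior to F, so under the subordination agreement A and F exchange positions.

C, F, A, B, E, D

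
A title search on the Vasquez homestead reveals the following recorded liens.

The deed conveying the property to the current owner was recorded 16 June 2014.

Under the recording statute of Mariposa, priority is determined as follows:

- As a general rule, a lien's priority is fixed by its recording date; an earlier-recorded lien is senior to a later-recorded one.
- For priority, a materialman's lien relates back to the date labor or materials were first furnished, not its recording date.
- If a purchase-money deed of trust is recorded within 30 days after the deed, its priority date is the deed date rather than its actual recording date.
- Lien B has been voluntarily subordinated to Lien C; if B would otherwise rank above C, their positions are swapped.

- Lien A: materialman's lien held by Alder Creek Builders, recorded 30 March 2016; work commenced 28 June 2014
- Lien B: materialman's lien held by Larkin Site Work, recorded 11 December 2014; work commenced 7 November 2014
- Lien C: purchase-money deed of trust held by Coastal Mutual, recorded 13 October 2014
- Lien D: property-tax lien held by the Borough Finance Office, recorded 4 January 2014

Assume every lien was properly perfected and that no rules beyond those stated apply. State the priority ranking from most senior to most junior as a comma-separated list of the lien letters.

Effective dates: A relates back to 28 June 2014 (work commenced); B's effective date is 7 November 2014, when work began; C was recorded 119 days after the deed — beyond 30 days — so no relation-back applies.
By effective date: D (4 January 2014), A (28 June 2014), C (13 October 2014), B (7 November 2014).
B is already junior to C, so the subordination agreement changes nothing.

D, A, C, B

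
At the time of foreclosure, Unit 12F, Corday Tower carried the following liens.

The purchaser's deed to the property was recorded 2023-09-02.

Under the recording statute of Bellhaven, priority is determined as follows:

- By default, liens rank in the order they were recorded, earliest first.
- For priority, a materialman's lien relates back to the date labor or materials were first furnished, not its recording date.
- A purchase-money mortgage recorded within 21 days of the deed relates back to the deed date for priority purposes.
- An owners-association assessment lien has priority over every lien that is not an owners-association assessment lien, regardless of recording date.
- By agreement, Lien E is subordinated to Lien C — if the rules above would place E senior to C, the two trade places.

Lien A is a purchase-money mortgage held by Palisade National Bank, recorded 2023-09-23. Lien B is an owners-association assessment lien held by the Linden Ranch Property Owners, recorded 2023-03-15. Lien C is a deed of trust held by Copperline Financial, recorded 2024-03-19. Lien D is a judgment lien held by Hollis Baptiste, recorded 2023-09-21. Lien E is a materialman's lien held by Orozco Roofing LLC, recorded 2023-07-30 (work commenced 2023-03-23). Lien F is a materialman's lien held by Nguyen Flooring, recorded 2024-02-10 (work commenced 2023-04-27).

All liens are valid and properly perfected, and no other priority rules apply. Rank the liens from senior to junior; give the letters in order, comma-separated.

B, C, F, A, D, E

Adjusting effective dates: A was recorded within the 21-day window, so its effective date is the deed date 2023-09-02; E relates back to 2023-03-23 (work commenced); F relates back to 2023-04-27 (work commenced).
B is an owners-association assessment lien and takes priority over every other lien.
Ordering the rest by effective date: E (2023-03-23), F (2023-04-27), A (2023-09-02), D (2023-09-21), C (2024-03-19).
Because E would otherwise rank above C, the subordination swaps them.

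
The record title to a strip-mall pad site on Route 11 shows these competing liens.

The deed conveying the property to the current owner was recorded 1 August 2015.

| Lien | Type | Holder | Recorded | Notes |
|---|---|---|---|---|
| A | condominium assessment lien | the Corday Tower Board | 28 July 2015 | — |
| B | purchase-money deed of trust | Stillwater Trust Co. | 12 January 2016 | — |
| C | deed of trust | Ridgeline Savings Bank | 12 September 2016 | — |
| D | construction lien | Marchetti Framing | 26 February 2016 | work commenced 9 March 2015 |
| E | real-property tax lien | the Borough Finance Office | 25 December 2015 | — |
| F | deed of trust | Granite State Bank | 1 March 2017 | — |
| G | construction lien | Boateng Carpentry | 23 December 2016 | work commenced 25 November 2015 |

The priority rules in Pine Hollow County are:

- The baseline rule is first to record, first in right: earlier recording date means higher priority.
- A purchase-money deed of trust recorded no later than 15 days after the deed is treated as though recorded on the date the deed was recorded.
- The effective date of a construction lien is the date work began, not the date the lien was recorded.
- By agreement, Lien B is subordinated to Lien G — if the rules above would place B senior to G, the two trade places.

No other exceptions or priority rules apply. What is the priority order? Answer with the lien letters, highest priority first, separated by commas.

D, A, G, E, B, C, F

Adjusting effective dates: B was recorded 164 days after the deed — beyond 15 days — so no relation-back applies; D's effective date is 9 March 2015, when work began; G is treated as recorded 25 November 2015, the work-commencement date.
By effective date: D (9 March 2015), A (28 July 2015), G (25 November 2015), E (25 December 2015), B (12 January 2016), C (12 September 2016), F (1 March 2017).
B is already junior to G, so the subordination agreement changes nothing.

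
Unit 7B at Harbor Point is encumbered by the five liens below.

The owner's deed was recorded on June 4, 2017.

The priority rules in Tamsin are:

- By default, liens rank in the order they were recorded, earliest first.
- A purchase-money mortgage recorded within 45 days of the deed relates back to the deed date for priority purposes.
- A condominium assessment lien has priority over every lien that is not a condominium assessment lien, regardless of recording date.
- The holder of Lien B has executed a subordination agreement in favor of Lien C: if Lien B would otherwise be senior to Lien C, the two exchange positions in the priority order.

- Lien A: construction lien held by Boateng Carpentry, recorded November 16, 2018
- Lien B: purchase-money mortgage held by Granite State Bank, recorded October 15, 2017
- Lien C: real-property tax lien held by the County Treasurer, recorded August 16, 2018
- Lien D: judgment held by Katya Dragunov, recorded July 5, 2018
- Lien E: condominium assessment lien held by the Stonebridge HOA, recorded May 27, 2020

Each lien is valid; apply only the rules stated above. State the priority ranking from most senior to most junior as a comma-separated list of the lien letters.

E, C, D, B, A

Effective dates: B was recorded 133 days after the deed, outside the 45-day window, so it keeps its recording date.
As a condominium assessment lien, E is senior to every other lien.
Among the remaining liens, by effective date: B (October 15, 2017), D (July 5, 2018), C (August 16, 2018), A (November 16, 2018).
B is senior to C before the subordination, so the two trade places.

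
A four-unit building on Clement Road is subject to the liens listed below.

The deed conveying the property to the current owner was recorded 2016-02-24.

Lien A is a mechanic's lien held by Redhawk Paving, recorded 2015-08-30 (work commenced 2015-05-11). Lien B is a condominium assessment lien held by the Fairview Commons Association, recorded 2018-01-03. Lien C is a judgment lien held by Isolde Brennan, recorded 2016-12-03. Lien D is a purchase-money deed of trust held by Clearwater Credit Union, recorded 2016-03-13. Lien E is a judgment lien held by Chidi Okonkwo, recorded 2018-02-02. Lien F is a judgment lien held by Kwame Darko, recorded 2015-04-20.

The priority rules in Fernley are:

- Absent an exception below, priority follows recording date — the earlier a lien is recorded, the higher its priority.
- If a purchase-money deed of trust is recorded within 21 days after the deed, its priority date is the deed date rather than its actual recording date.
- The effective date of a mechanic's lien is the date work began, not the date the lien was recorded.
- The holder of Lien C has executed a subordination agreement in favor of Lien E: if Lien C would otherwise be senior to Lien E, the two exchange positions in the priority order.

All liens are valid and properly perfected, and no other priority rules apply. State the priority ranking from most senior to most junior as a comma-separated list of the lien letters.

F, A, D, E, B, C

Adjusting effective dates: A is treated as recorded 2015-05-11, the work-commencement date; D was recorded within the 21-day window, so its effective date is the deed date 2016-02-24.
Ordering by effective date: F (2015-04-20), A (2015-05-11), D (2016-02-24), C (2016-12-03), B (2018-01-03), E (2018-02-02).
C is senior to E before the subordination, so the two trade places.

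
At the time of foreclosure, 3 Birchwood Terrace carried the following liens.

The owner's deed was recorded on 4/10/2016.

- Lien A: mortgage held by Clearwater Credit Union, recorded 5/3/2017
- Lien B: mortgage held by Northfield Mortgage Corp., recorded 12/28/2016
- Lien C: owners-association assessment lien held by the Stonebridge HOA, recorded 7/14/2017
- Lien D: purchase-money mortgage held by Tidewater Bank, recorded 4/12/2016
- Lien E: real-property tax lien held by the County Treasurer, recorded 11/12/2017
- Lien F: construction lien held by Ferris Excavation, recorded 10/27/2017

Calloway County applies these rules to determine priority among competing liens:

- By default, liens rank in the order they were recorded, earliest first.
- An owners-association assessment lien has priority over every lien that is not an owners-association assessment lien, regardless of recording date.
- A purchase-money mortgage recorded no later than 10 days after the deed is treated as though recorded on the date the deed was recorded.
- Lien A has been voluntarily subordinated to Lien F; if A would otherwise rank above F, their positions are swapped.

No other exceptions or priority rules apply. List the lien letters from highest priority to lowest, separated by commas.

C, D, B, F, A, E

Effective dates: D relates back to the deed date 4/10/2016.
C is an owners-association assessment lien, so it outranks all other liens regardless of date.
Ordering the rest by effective date: D (4/10/2016), B (12/28/2016), A (5/3/2017), F (10/27/2017), E (11/12/2017).
A is senior to F before the subordination, so the two trade places.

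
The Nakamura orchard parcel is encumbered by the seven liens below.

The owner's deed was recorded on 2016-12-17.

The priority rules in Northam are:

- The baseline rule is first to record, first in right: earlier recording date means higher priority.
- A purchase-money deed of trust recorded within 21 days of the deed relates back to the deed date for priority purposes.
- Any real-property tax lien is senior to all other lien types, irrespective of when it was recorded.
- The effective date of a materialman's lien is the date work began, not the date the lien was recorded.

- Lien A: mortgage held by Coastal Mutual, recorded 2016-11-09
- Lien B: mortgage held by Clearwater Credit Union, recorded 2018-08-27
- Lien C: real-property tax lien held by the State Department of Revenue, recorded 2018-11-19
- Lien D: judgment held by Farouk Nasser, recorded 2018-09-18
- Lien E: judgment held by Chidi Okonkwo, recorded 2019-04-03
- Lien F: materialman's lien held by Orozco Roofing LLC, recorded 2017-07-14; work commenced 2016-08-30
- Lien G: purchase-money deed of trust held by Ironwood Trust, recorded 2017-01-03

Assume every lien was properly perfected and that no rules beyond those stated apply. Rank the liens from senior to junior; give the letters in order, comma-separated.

C, F, A, G, B, D, E

Effective dates: F is treated as recorded 2016-08-30, the work-commencement date; G's effective date is the deed date, 2016-12-17.
C, as a real-property tax lien, has superpriority and ranks first.
Ordering the rest by effective date: F (2016-08-30), A (2016-11-09), G (2016-12-17), B (2018-08-27), D (2018-09-18), E (2019-04-03).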